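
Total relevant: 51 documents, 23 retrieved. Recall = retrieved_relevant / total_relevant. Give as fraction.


Recall = retrieved_relevant / total_relevant
= 23 / 51
= 23 / (23 + 28)
= 23/51

23/51


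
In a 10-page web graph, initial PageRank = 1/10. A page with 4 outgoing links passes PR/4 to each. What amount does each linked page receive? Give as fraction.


Initial PR = 1/10 = 1/10
Outlinks = 4
Contribution per link = PR / outlinks
= 1/10 / 4
= 1/40

1/40


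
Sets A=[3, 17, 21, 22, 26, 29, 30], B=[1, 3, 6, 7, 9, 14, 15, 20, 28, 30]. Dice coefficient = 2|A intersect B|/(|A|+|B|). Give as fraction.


A intersect B = [3, 30]
|A intersect B| = 2
|A| = 7, |B| = 10
Dice = 2*2 / (7+10)
= 4 / 17 = 4/17

4/17


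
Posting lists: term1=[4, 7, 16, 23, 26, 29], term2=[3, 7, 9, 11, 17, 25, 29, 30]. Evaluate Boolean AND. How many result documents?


Boolean AND: find intersection of posting lists
term1 docs: [4, 7, 16, 23, 26, 29]
term2 docs: [3, 7, 9, 11, 17, 25, 29, 30]
Intersection: [7, 29]
|intersection| = 2

2


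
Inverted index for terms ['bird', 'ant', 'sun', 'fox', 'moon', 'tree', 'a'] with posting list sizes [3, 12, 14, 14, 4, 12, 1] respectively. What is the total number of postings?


Summing posting list sizes:
'bird': 3 postings
'ant': 12 postings
'sun': 14 postings
'fox': 14 postings
'moon': 4 postings
'tree': 12 postings
'a': 1 postings
Total = 3 + 12 + 14 + 14 + 4 + 12 + 1 = 60

60


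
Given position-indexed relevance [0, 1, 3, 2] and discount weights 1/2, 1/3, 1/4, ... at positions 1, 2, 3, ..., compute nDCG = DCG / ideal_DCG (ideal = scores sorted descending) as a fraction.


Position discount weights w_i = 1/(i+1) for i=1..4:
Weights = [1/2, 1/3, 1/4, 1/5]
Actual relevance: [0, 1, 3, 2]
DCG = 0/2 + 1/3 + 3/4 + 2/5 = 89/60
Ideal relevance (sorted desc): [3, 2, 1, 0]
Ideal DCG = 3/2 + 2/3 + 1/4 + 0/5 = 29/12
nDCG = DCG / ideal_DCG = 89/60 / 29/12 = 89/145

89/145


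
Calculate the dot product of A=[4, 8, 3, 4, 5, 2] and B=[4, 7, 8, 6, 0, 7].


Dot product = sum of element-wise products
A[0]*B[0] = 4*4 = 16
A[1]*B[1] = 8*7 = 56
A[2]*B[2] = 3*8 = 24
A[3]*B[3] = 4*6 = 24
A[4]*B[4] = 5*0 = 0
A[5]*B[5] = 2*7 = 14
Sum = 16 + 56 + 24 + 24 + 0 + 14 = 134

134


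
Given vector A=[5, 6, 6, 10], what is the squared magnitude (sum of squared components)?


|A|^2 = sum of squared components
A[0]^2 = 5^2 = 25
A[1]^2 = 6^2 = 36
A[2]^2 = 6^2 = 36
A[3]^2 = 10^2 = 100
Sum = 25 + 36 + 36 + 100 = 197

197


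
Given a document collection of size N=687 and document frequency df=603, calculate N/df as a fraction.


IDF ratio = N / df
= 687 / 603
= 229/201

229/201


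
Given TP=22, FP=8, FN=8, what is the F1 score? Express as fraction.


F1 = 2 * P * R / (P + R)
P = TP/(TP+FP) = 22/30 = 11/15
R = TP/(TP+FN) = 22/30 = 11/15
2 * P * R = 2 * 11/15 * 11/15 = 242/225
P + R = 11/15 + 11/15 = 22/15
F1 = 242/225 / 22/15 = 11/15

11/15


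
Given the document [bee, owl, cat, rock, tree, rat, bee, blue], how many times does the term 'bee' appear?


Document has 8 words
Scanning for 'bee':
Found at positions: [0, 6]
Count = 2

2


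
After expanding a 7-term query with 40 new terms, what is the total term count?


Original terms: 7
Expansion terms: 40
Total = 7 + 40 = 47

47


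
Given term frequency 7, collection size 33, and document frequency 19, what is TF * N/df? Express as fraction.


TF * (N/df)
= 7 * (33/19)
= 7 * 33/19
= 231/19

231/19


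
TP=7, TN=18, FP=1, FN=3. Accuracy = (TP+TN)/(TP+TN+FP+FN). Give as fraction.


Accuracy = (TP + TN) / (TP + TN + FP + FN)
TP + TN = 7 + 18 = 25
Total = 7 + 18 + 1 + 3 = 29
Accuracy = 25 / 29 = 25/29

25/29


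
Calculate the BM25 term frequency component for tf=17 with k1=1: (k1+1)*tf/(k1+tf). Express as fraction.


BM25 TF component = (k1+1)*tf / (k1+tf)
k1 = 1, tf = 17
Numerator = (1+1)*17 = 34
Denominator = 1 + 17 = 18
= 34/18 = 17/9

17/9


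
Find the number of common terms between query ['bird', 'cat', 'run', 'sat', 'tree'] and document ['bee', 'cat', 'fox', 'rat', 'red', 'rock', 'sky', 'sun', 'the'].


Query terms: ['bird', 'cat', 'run', 'sat', 'tree']
Document terms: ['bee', 'cat', 'fox', 'rat', 'red', 'rock', 'sky', 'sun', 'the']
Common terms: ['cat']
Overlap count = 1

1


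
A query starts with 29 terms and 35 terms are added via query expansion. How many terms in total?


Original terms: 29
Expansion terms: 35
Total = 29 + 35 = 64

64


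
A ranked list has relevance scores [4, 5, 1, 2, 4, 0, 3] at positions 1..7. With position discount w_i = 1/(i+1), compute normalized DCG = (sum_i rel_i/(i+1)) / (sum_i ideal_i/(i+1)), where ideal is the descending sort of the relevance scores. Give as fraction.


Position discount weights w_i = 1/(i+1) for i=1..7:
Weights = [1/2, 1/3, 1/4, 1/5, 1/6, 1/7, 1/8]
Actual relevance: [4, 5, 1, 2, 4, 0, 3]
DCG = 4/2 + 5/3 + 1/4 + 2/5 + 4/6 + 0/7 + 3/8 = 643/120
Ideal relevance (sorted desc): [5, 4, 4, 3, 2, 1, 0]
Ideal DCG = 5/2 + 4/3 + 4/4 + 3/5 + 2/6 + 1/7 + 0/8 = 1241/210
nDCG = DCG / ideal_DCG = 643/120 / 1241/210 = 4501/4964

4501/4964


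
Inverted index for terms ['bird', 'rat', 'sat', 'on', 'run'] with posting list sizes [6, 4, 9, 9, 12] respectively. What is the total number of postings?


Summing posting list sizes:
'bird': 6 postings
'rat': 4 postings
'sat': 9 postings
'on': 9 postings
'run': 12 postings
Total = 6 + 4 + 9 + 9 + 12 = 40

40


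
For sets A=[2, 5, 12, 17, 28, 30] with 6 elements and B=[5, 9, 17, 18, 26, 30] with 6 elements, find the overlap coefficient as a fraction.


A intersect B = [5, 17, 30]
|A intersect B| = 3
min(|A|, |B|) = min(6, 6) = 6
Overlap = 3 / 6 = 1/2

1/2


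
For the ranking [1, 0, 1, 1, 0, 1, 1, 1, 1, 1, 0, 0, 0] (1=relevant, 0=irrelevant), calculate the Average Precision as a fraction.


Computing P@k for each relevant position:
Position 1: relevant, P@1 = 1/1 = 1
Position 2: not relevant
Position 3: relevant, P@3 = 2/3 = 2/3
Position 4: relevant, P@4 = 3/4 = 3/4
Position 5: not relevant
Position 6: relevant, P@6 = 4/6 = 2/3
Position 7: relevant, P@7 = 5/7 = 5/7
Position 8: relevant, P@8 = 6/8 = 3/4
Position 9: relevant, P@9 = 7/9 = 7/9
Position 10: relevant, P@10 = 8/10 = 4/5
Position 11: not relevant
Position 12: not relevant
Position 13: not relevant
Sum of P@k = 1 + 2/3 + 3/4 + 2/3 + 5/7 + 3/4 + 7/9 + 4/5 = 3859/630
AP = 3859/630 / 8 = 3859/5040

3859/5040


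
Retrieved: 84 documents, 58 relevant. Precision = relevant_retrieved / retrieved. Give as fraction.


Precision = relevant_retrieved / total_retrieved
= 58 / 84
= 58 / (58 + 26)
= 29/42

29/42


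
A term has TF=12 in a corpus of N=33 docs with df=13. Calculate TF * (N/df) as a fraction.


TF * (N/df)
= 12 * (33/13)
= 12 * 33/13
= 396/13

396/13


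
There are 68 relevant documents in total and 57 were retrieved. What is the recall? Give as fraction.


Recall = retrieved_relevant / total_relevant
= 57 / 68
= 57 / (57 + 11)
= 57/68

57/68


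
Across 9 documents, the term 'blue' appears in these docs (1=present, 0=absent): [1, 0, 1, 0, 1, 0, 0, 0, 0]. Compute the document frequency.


Checking each document for 'blue':
Doc 1: present
Doc 2: absent
Doc 3: present
Doc 4: absent
Doc 5: present
Doc 6: absent
Doc 7: absent
Doc 8: absent
Doc 9: absent
df = sum of presences = 1 + 0 + 1 + 0 + 1 + 0 + 0 + 0 + 0 = 3

3


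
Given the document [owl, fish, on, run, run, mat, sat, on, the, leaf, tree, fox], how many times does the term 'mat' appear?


Document has 12 words
Scanning for 'mat':
Found at positions: [5]
Count = 1

1


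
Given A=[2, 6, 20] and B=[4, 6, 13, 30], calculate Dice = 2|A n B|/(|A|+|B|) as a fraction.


A intersect B = [6]
|A intersect B| = 1
|A| = 3, |B| = 4
Dice = 2*1 / (3+4)
= 2 / 7 = 2/7

2/7


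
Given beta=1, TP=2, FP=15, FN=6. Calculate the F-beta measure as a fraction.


P = TP/(TP+FP) = 2/17 = 2/17
R = TP/(TP+FN) = 2/8 = 1/4
beta^2 = 1^2 = 1
(1 + beta^2) = 2
Numerator = (1+beta^2)*P*R = 1/17
Denominator = beta^2*P + R = 2/17 + 1/4 = 25/68
F_beta = 4/25

4/25


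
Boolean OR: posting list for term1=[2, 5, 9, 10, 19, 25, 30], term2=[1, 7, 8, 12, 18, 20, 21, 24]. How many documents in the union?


Boolean OR: find union of posting lists
term1 docs: [2, 5, 9, 10, 19, 25, 30]
term2 docs: [1, 7, 8, 12, 18, 20, 21, 24]
Union: [1, 2, 5, 7, 8, 9, 10, 12, 18, 19, 20, 21, 24, 25, 30]
|union| = 15

15


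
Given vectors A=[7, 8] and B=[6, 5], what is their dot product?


Dot product = sum of element-wise products
A[0]*B[0] = 7*6 = 42
A[1]*B[1] = 8*5 = 40
Sum = 42 + 40 = 82

82


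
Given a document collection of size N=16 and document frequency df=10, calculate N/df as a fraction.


IDF ratio = N / df
= 16 / 10
= 8/5

8/5


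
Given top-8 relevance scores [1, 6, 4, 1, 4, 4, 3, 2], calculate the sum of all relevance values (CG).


Cumulative Gain = sum of relevance scores
Position 1: rel=1, running sum=1
Position 2: rel=6, running sum=7
Position 3: rel=4, running sum=11
Position 4: rel=1, running sum=12
Position 5: rel=4, running sum=16
Position 6: rel=4, running sum=20
Position 7: rel=3, running sum=23
Position 8: rel=2, running sum=25
CG = 25

25


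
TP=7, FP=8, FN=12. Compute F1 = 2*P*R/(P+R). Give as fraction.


F1 = 2 * P * R / (P + R)
P = TP/(TP+FP) = 7/15 = 7/15
R = TP/(TP+FN) = 7/19 = 7/19
2 * P * R = 2 * 7/15 * 7/19 = 98/285
P + R = 7/15 + 7/19 = 238/285
F1 = 98/285 / 238/285 = 7/17

7/17


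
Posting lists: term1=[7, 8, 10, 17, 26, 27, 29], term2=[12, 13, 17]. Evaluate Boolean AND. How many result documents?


Boolean AND: find intersection of posting lists
term1 docs: [7, 8, 10, 17, 26, 27, 29]
term2 docs: [12, 13, 17]
Intersection: [17]
|intersection| = 1

1


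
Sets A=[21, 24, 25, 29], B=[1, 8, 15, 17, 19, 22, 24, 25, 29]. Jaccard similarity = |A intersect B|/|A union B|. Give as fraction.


A intersect B = [24, 25, 29]
|A intersect B| = 3
A union B = [1, 8, 15, 17, 19, 21, 22, 24, 25, 29]
|A union B| = 10
Jaccard = 3/10 = 3/10

3/10


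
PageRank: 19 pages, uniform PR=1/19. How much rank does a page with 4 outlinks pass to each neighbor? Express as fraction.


Initial PR = 1/19 = 1/19
Outlinks = 4
Contribution per link = PR / outlinks
= 1/19 / 4
= 1/76

1/76


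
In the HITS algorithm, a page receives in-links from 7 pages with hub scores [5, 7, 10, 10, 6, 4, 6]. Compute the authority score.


Authority = sum of hub scores of in-linkers
In-link 1: hub score = 5
In-link 2: hub score = 7
In-link 3: hub score = 10
In-link 4: hub score = 10
In-link 5: hub score = 6
In-link 6: hub score = 4
In-link 7: hub score = 6
Authority = 5 + 7 + 10 + 10 + 6 + 4 + 6 = 48

48


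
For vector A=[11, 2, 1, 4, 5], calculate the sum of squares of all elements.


|A|^2 = sum of squared components
A[0]^2 = 11^2 = 121
A[1]^2 = 2^2 = 4
A[2]^2 = 1^2 = 1
A[3]^2 = 4^2 = 16
A[4]^2 = 5^2 = 25
Sum = 121 + 4 + 1 + 16 + 25 = 167

167


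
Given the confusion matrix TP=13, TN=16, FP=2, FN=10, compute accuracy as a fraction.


Accuracy = (TP + TN) / (TP + TN + FP + FN)
TP + TN = 13 + 16 = 29
Total = 13 + 16 + 2 + 10 = 41
Accuracy = 29 / 41 = 29/41

29/41


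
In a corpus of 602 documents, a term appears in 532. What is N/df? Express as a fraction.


IDF ratio = N / df
= 602 / 532
= 43/38

43/38


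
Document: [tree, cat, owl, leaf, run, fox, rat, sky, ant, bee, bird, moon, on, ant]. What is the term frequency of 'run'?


Document has 14 words
Scanning for 'run':
Found at positions: [4]
Count = 1

1


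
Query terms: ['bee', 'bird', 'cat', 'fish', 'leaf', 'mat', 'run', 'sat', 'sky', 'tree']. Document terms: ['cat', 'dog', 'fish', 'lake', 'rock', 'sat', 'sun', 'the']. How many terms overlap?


Query terms: ['bee', 'bird', 'cat', 'fish', 'leaf', 'mat', 'run', 'sat', 'sky', 'tree']
Document terms: ['cat', 'dog', 'fish', 'lake', 'rock', 'sat', 'sun', 'the']
Common terms: ['cat', 'fish', 'sat']
Overlap count = 3

3


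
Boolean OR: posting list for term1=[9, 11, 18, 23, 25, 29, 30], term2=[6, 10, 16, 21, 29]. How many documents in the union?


Boolean OR: find union of posting lists
term1 docs: [9, 11, 18, 23, 25, 29, 30]
term2 docs: [6, 10, 16, 21, 29]
Union: [6, 9, 10, 11, 16, 18, 21, 23, 25, 29, 30]
|union| = 11

11


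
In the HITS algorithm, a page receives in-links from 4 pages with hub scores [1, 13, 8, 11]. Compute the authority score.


Authority = sum of hub scores of in-linkers
In-link 1: hub score = 1
In-link 2: hub score = 13
In-link 3: hub score = 8
In-link 4: hub score = 11
Authority = 1 + 13 + 8 + 11 = 33

33


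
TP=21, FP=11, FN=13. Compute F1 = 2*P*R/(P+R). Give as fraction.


F1 = 2 * P * R / (P + R)
P = TP/(TP+FP) = 21/32 = 21/32
R = TP/(TP+FN) = 21/34 = 21/34
2 * P * R = 2 * 21/32 * 21/34 = 441/544
P + R = 21/32 + 21/34 = 693/544
F1 = 441/544 / 693/544 = 7/11

7/11


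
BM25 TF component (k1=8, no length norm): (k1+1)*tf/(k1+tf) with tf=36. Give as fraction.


BM25 TF component = (k1+1)*tf / (k1+tf)
k1 = 8, tf = 36
Numerator = (8+1)*36 = 324
Denominator = 8 + 36 = 44
= 324/44 = 81/11

81/11


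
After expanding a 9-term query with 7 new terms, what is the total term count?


Original terms: 9
Expansion terms: 7
Total = 9 + 7 = 16

16


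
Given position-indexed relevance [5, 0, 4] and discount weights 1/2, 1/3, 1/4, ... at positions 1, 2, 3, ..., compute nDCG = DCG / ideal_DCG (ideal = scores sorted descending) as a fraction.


Position discount weights w_i = 1/(i+1) for i=1..3:
Weights = [1/2, 1/3, 1/4]
Actual relevance: [5, 0, 4]
DCG = 5/2 + 0/3 + 4/4 = 7/2
Ideal relevance (sorted desc): [5, 4, 0]
Ideal DCG = 5/2 + 4/3 + 0/4 = 23/6
nDCG = DCG / ideal_DCG = 7/2 / 23/6 = 21/23

21/23


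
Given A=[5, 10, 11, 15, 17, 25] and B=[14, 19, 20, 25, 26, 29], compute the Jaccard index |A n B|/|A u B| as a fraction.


A intersect B = [25]
|A intersect B| = 1
A union B = [5, 10, 11, 14, 15, 17, 19, 20, 25, 26, 29]
|A union B| = 11
Jaccard = 1/11 = 1/11

1/11


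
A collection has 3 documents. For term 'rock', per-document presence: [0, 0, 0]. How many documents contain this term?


Checking each document for 'rock':
Doc 1: absent
Doc 2: absent
Doc 3: absent
df = sum of presences = 0 + 0 + 0 = 0

0


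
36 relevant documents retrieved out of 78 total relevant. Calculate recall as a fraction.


Recall = retrieved_relevant / total_relevant
= 36 / 78
= 36 / (36 + 42)
= 6/13

6/13


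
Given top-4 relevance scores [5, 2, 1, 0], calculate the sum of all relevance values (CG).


Cumulative Gain = sum of relevance scores
Position 1: rel=5, running sum=5
Position 2: rel=2, running sum=7
Position 3: rel=1, running sum=8
Position 4: rel=0, running sum=8
CG = 8

8


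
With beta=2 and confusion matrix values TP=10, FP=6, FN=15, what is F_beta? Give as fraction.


P = TP/(TP+FP) = 10/16 = 5/8
R = TP/(TP+FN) = 10/25 = 2/5
beta^2 = 2^2 = 4
(1 + beta^2) = 5
Numerator = (1+beta^2)*P*R = 5/4
Denominator = beta^2*P + R = 5/2 + 2/5 = 29/10
F_beta = 25/58

25/58


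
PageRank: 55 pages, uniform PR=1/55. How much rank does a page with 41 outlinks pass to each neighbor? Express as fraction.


Initial PR = 1/55 = 1/55
Outlinks = 41
Contribution per link = PR / outlinks
= 1/55 / 41
= 1/2255

1/2255


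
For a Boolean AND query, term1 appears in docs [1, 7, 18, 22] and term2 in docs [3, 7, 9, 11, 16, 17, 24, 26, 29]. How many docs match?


Boolean AND: find intersection of posting lists
term1 docs: [1, 7, 18, 22]
term2 docs: [3, 7, 9, 11, 16, 17, 24, 26, 29]
Intersection: [7]
|intersection| = 1

1


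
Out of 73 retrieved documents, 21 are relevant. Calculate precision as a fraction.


Precision = relevant_retrieved / total_retrieved
= 21 / 73
= 21 / (21 + 52)
= 21/73

21/73


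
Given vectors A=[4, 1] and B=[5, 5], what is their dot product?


Dot product = sum of element-wise products
A[0]*B[0] = 4*5 = 20
A[1]*B[1] = 1*5 = 5
Sum = 20 + 5 = 25

25


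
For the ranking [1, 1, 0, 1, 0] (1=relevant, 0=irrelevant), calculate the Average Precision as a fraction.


Computing P@k for each relevant position:
Position 1: relevant, P@1 = 1/1 = 1
Position 2: relevant, P@2 = 2/2 = 1
Position 3: not relevant
Position 4: relevant, P@4 = 3/4 = 3/4
Position 5: not relevant
Sum of P@k = 1 + 1 + 3/4 = 11/4
AP = 11/4 / 3 = 11/12

11/12


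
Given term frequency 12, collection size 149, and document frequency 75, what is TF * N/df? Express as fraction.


TF * (N/df)
= 12 * (149/75)
= 12 * 149/75
= 596/25

596/25


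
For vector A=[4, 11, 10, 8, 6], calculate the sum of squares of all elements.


|A|^2 = sum of squared components
A[0]^2 = 4^2 = 16
A[1]^2 = 11^2 = 121
A[2]^2 = 10^2 = 100
A[3]^2 = 8^2 = 64
A[4]^2 = 6^2 = 36
Sum = 16 + 121 + 100 + 64 + 36 = 337

337


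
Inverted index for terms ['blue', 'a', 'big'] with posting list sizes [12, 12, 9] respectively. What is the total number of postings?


Summing posting list sizes:
'blue': 12 postings
'a': 12 postings
'big': 9 postings
Total = 12 + 12 + 9 = 33

33


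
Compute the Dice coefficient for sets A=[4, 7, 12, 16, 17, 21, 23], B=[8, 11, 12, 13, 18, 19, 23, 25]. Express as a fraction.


A intersect B = [12, 23]
|A intersect B| = 2
|A| = 7, |B| = 8
Dice = 2*2 / (7+8)
= 4 / 15 = 4/15

4/15


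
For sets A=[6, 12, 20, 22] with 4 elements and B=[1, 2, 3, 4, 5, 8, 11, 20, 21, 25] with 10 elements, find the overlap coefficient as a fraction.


A intersect B = [20]
|A intersect B| = 1
min(|A|, |B|) = min(4, 10) = 4
Overlap = 1 / 4 = 1/4

1/4


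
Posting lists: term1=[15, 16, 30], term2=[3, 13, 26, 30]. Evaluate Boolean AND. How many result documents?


Boolean AND: find intersection of posting lists
term1 docs: [15, 16, 30]
term2 docs: [3, 13, 26, 30]
Intersection: [30]
|intersection| = 1

1


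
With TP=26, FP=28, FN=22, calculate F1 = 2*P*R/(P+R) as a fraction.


F1 = 2 * P * R / (P + R)
P = TP/(TP+FP) = 26/54 = 13/27
R = TP/(TP+FN) = 26/48 = 13/24
2 * P * R = 2 * 13/27 * 13/24 = 169/324
P + R = 13/27 + 13/24 = 221/216
F1 = 169/324 / 221/216 = 26/51

26/51


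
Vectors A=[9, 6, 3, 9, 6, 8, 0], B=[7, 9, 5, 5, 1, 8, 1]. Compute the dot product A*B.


Dot product = sum of element-wise products
A[0]*B[0] = 9*7 = 63
A[1]*B[1] = 6*9 = 54
A[2]*B[2] = 3*5 = 15
A[3]*B[3] = 9*5 = 45
A[4]*B[4] = 6*1 = 6
A[5]*B[5] = 8*8 = 64
A[6]*B[6] = 0*1 = 0
Sum = 63 + 54 + 15 + 45 + 6 + 64 + 0 = 247

247


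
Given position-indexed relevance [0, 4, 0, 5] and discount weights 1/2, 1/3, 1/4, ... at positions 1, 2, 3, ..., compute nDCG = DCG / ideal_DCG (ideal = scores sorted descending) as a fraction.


Position discount weights w_i = 1/(i+1) for i=1..4:
Weights = [1/2, 1/3, 1/4, 1/5]
Actual relevance: [0, 4, 0, 5]
DCG = 0/2 + 4/3 + 0/4 + 5/5 = 7/3
Ideal relevance (sorted desc): [5, 4, 0, 0]
Ideal DCG = 5/2 + 4/3 + 0/4 + 0/5 = 23/6
nDCG = DCG / ideal_DCG = 7/3 / 23/6 = 14/23

14/23


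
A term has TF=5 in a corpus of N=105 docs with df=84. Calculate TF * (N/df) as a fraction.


TF * (N/df)
= 5 * (105/84)
= 5 * 5/4
= 25/4

25/4


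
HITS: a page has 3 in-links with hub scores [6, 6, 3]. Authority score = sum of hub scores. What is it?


Authority = sum of hub scores of in-linkers
In-link 1: hub score = 6
In-link 2: hub score = 6
In-link 3: hub score = 3
Authority = 6 + 6 + 3 = 15

15


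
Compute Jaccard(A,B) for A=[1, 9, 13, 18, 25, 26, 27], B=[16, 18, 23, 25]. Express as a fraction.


A intersect B = [18, 25]
|A intersect B| = 2
A union B = [1, 9, 13, 16, 18, 23, 25, 26, 27]
|A union B| = 9
Jaccard = 2/9 = 2/9

2/9


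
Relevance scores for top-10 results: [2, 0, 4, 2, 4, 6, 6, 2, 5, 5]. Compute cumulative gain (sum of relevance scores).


Cumulative Gain = sum of relevance scores
Position 1: rel=2, running sum=2
Position 2: rel=0, running sum=2
Position 3: rel=4, running sum=6
Position 4: rel=2, running sum=8
Position 5: rel=4, running sum=12
Position 6: rel=6, running sum=18
Position 7: rel=6, running sum=24
Position 8: rel=2, running sum=26
Position 9: rel=5, running sum=31
Position 10: rel=5, running sum=36
CG = 36

36


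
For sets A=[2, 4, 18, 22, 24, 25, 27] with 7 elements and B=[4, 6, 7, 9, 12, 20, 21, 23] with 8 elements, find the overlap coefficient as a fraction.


A intersect B = [4]
|A intersect B| = 1
min(|A|, |B|) = min(7, 8) = 7
Overlap = 1 / 7 = 1/7

1/7


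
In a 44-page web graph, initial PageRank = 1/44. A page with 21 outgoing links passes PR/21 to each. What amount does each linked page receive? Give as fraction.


Initial PR = 1/44 = 1/44
Outlinks = 21
Contribution per link = PR / outlinks
= 1/44 / 21
= 1/924

1/924


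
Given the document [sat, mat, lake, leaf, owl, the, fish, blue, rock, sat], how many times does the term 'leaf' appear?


Document has 10 words
Scanning for 'leaf':
Found at positions: [3]
Count = 1

1


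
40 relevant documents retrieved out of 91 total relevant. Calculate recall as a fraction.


Recall = retrieved_relevant / total_relevant
= 40 / 91
= 40 / (40 + 51)
= 40/91

40/91


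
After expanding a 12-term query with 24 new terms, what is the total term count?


Original terms: 12
Expansion terms: 24
Total = 12 + 24 = 36

36


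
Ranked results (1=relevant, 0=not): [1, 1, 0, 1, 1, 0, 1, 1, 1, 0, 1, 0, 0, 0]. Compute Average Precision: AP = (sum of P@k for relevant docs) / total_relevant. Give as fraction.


Computing P@k for each relevant position:
Position 1: relevant, P@1 = 1/1 = 1
Position 2: relevant, P@2 = 2/2 = 1
Position 3: not relevant
Position 4: relevant, P@4 = 3/4 = 3/4
Position 5: relevant, P@5 = 4/5 = 4/5
Position 6: not relevant
Position 7: relevant, P@7 = 5/7 = 5/7
Position 8: relevant, P@8 = 6/8 = 3/4
Position 9: relevant, P@9 = 7/9 = 7/9
Position 10: not relevant
Position 11: relevant, P@11 = 8/11 = 8/11
Position 12: not relevant
Position 13: not relevant
Position 14: not relevant
Sum of P@k = 1 + 1 + 3/4 + 4/5 + 5/7 + 3/4 + 7/9 + 8/11 = 45179/6930
AP = 45179/6930 / 8 = 45179/55440

45179/55440


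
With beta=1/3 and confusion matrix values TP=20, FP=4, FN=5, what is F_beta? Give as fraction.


P = TP/(TP+FP) = 20/24 = 5/6
R = TP/(TP+FN) = 20/25 = 4/5
beta^2 = 1/3^2 = 1/9
(1 + beta^2) = 10/9
Numerator = (1+beta^2)*P*R = 20/27
Denominator = beta^2*P + R = 5/54 + 4/5 = 241/270
F_beta = 200/241

200/241


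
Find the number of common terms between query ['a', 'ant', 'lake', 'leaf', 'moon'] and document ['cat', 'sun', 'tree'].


Query terms: ['a', 'ant', 'lake', 'leaf', 'moon']
Document terms: ['cat', 'sun', 'tree']
Common terms: []
Overlap count = 0

0


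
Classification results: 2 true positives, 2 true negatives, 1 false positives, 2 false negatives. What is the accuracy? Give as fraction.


Accuracy = (TP + TN) / (TP + TN + FP + FN)
TP + TN = 2 + 2 = 4
Total = 2 + 2 + 1 + 2 = 7
Accuracy = 4 / 7 = 4/7

4/7


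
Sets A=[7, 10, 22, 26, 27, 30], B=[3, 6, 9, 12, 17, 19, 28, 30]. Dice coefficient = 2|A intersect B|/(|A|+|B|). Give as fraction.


A intersect B = [30]
|A intersect B| = 1
|A| = 6, |B| = 8
Dice = 2*1 / (6+8)
= 2 / 14 = 1/7

1/7


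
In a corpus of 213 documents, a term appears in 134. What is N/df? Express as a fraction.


IDF ratio = N / df
= 213 / 134
= 213/134

213/134


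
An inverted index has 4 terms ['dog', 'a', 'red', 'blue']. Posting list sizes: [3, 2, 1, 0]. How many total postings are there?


Summing posting list sizes:
'dog': 3 postings
'a': 2 postings
'red': 1 postings
'blue': 0 postings
Total = 3 + 2 + 1 + 0 = 6

6


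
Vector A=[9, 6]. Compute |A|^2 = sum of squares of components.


|A|^2 = sum of squared components
A[0]^2 = 9^2 = 81
A[1]^2 = 6^2 = 36
Sum = 81 + 36 = 117

117


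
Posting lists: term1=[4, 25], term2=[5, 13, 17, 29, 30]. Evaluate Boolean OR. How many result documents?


Boolean OR: find union of posting lists
term1 docs: [4, 25]
term2 docs: [5, 13, 17, 29, 30]
Union: [4, 5, 13, 17, 25, 29, 30]
|union| = 7

7


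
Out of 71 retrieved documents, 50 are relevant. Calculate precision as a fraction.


Precision = relevant_retrieved / total_retrieved
= 50 / 71
= 50 / (50 + 21)
= 50/71

50/71


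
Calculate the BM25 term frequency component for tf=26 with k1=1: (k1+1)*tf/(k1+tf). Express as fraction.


BM25 TF component = (k1+1)*tf / (k1+tf)
k1 = 1, tf = 26
Numerator = (1+1)*26 = 52
Denominator = 1 + 26 = 27
= 52/27 = 52/27

52/27


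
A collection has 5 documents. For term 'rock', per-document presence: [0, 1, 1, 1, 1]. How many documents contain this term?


Checking each document for 'rock':
Doc 1: absent
Doc 2: present
Doc 3: present
Doc 4: present
Doc 5: present
df = sum of presences = 0 + 1 + 1 + 1 + 1 = 4

4


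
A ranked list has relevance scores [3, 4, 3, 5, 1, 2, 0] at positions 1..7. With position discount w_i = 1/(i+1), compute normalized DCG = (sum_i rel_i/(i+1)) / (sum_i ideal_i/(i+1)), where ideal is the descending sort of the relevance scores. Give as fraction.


Position discount weights w_i = 1/(i+1) for i=1..7:
Weights = [1/2, 1/3, 1/4, 1/5, 1/6, 1/7, 1/8]
Actual relevance: [3, 4, 3, 5, 1, 2, 0]
DCG = 3/2 + 4/3 + 3/4 + 5/5 + 1/6 + 2/7 + 0/8 = 141/28
Ideal relevance (sorted desc): [5, 4, 3, 3, 2, 1, 0]
Ideal DCG = 5/2 + 4/3 + 3/4 + 3/5 + 2/6 + 1/7 + 0/8 = 2377/420
nDCG = DCG / ideal_DCG = 141/28 / 2377/420 = 2115/2377

2115/2377


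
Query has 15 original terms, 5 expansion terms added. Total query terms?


Original terms: 15
Expansion terms: 5
Total = 15 + 5 = 20

20


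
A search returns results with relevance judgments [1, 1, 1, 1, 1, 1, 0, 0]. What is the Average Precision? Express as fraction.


Computing P@k for each relevant position:
Position 1: relevant, P@1 = 1/1 = 1
Position 2: relevant, P@2 = 2/2 = 1
Position 3: relevant, P@3 = 3/3 = 1
Position 4: relevant, P@4 = 4/4 = 1
Position 5: relevant, P@5 = 5/5 = 1
Position 6: relevant, P@6 = 6/6 = 1
Position 7: not relevant
Position 8: not relevant
Sum of P@k = 1 + 1 + 1 + 1 + 1 + 1 = 6
AP = 6 / 6 = 1

1


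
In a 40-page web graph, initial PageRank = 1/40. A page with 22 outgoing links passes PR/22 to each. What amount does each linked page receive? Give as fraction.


Initial PR = 1/40 = 1/40
Outlinks = 22
Contribution per link = PR / outlinks
= 1/40 / 22
= 1/880

1/880


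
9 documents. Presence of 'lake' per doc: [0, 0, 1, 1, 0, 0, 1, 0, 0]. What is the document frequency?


Checking each document for 'lake':
Doc 1: absent
Doc 2: absent
Doc 3: present
Doc 4: present
Doc 5: absent
Doc 6: absent
Doc 7: present
Doc 8: absent
Doc 9: absent
df = sum of presences = 0 + 0 + 1 + 1 + 0 + 0 + 1 + 0 + 0 = 3

3


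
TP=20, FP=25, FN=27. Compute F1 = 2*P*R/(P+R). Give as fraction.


F1 = 2 * P * R / (P + R)
P = TP/(TP+FP) = 20/45 = 4/9
R = TP/(TP+FN) = 20/47 = 20/47
2 * P * R = 2 * 4/9 * 20/47 = 160/423
P + R = 4/9 + 20/47 = 368/423
F1 = 160/423 / 368/423 = 10/23

10/23


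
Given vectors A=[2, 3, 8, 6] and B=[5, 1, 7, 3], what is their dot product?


Dot product = sum of element-wise products
A[0]*B[0] = 2*5 = 10
A[1]*B[1] = 3*1 = 3
A[2]*B[2] = 8*7 = 56
A[3]*B[3] = 6*3 = 18
Sum = 10 + 3 + 56 + 18 = 87

87


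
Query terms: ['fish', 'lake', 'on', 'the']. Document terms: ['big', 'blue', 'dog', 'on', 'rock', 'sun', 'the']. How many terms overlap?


Query terms: ['fish', 'lake', 'on', 'the']
Document terms: ['big', 'blue', 'dog', 'on', 'rock', 'sun', 'the']
Common terms: ['on', 'the']
Overlap count = 2

2


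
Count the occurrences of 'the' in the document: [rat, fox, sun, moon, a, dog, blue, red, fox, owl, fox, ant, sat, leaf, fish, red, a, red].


Document has 18 words
Scanning for 'the':
Term not found in document
Count = 0

0


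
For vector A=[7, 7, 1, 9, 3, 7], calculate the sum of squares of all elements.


|A|^2 = sum of squared components
A[0]^2 = 7^2 = 49
A[1]^2 = 7^2 = 49
A[2]^2 = 1^2 = 1
A[3]^2 = 9^2 = 81
A[4]^2 = 3^2 = 9
A[5]^2 = 7^2 = 49
Sum = 49 + 49 + 1 + 81 + 9 + 49 = 238

238


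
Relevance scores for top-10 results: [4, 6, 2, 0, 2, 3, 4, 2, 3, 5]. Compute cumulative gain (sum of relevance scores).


Cumulative Gain = sum of relevance scores
Position 1: rel=4, running sum=4
Position 2: rel=6, running sum=10
Position 3: rel=2, running sum=12
Position 4: rel=0, running sum=12
Position 5: rel=2, running sum=14
Position 6: rel=3, running sum=17
Position 7: rel=4, running sum=21
Position 8: rel=2, running sum=23
Position 9: rel=3, running sum=26
Position 10: rel=5, running sum=31
CG = 31

31


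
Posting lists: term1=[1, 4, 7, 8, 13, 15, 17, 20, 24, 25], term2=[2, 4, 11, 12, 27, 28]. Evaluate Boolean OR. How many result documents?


Boolean OR: find union of posting lists
term1 docs: [1, 4, 7, 8, 13, 15, 17, 20, 24, 25]
term2 docs: [2, 4, 11, 12, 27, 28]
Union: [1, 2, 4, 7, 8, 11, 12, 13, 15, 17, 20, 24, 25, 27, 28]
|union| = 15

15


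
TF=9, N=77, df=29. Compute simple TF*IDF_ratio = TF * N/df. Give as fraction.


TF * (N/df)
= 9 * (77/29)
= 9 * 77/29
= 693/29

693/29


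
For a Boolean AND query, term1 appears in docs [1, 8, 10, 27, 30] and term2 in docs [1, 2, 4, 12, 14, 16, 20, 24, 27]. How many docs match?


Boolean AND: find intersection of posting lists
term1 docs: [1, 8, 10, 27, 30]
term2 docs: [1, 2, 4, 12, 14, 16, 20, 24, 27]
Intersection: [1, 27]
|intersection| = 2

2


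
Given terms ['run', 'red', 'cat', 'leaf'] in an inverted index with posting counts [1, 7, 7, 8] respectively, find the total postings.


Summing posting list sizes:
'run': 1 postings
'red': 7 postings
'cat': 7 postings
'leaf': 8 postings
Total = 1 + 7 + 7 + 8 = 23

23


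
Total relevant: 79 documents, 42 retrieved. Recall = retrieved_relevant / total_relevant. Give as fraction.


Recall = retrieved_relevant / total_relevant
= 42 / 79
= 42 / (42 + 37)
= 42/79

42/79


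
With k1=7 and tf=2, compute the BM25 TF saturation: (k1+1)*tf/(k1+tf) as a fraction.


BM25 TF component = (k1+1)*tf / (k1+tf)
k1 = 7, tf = 2
Numerator = (7+1)*2 = 16
Denominator = 7 + 2 = 9
= 16/9 = 16/9

16/9


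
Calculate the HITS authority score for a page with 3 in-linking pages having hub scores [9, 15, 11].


Authority = sum of hub scores of in-linkers
In-link 1: hub score = 9
In-link 2: hub score = 15
In-link 3: hub score = 11
Authority = 9 + 15 + 11 = 35

35


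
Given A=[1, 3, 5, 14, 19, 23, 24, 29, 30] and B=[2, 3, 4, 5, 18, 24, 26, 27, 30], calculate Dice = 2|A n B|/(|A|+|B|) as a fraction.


A intersect B = [3, 5, 24, 30]
|A intersect B| = 4
|A| = 9, |B| = 9
Dice = 2*4 / (9+9)
= 8 / 18 = 4/9

4/9


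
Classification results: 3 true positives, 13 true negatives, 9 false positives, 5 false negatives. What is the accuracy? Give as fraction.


Accuracy = (TP + TN) / (TP + TN + FP + FN)
TP + TN = 3 + 13 = 16
Total = 3 + 13 + 9 + 5 = 30
Accuracy = 16 / 30 = 8/15

8/15


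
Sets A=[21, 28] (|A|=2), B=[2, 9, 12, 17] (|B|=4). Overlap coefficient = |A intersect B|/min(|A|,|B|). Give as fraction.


A intersect B = []
|A intersect B| = 0
min(|A|, |B|) = min(2, 4) = 2
Overlap = 0 / 2 = 0

0


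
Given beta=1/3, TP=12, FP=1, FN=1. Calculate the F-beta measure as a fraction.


P = TP/(TP+FP) = 12/13 = 12/13
R = TP/(TP+FN) = 12/13 = 12/13
beta^2 = 1/3^2 = 1/9
(1 + beta^2) = 10/9
Numerator = (1+beta^2)*P*R = 160/169
Denominator = beta^2*P + R = 4/39 + 12/13 = 40/39
F_beta = 12/13

12/13


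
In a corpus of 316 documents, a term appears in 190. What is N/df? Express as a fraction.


IDF ratio = N / df
= 316 / 190
= 158/95

158/95


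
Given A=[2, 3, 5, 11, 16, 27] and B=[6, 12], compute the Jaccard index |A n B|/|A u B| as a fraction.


A intersect B = []
|A intersect B| = 0
A union B = [2, 3, 5, 6, 11, 12, 16, 27]
|A union B| = 8
Jaccard = 0/8 = 0

0


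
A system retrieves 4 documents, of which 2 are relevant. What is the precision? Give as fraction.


Precision = relevant_retrieved / total_retrieved
= 2 / 4
= 2 / (2 + 2)
= 1/2

1/2


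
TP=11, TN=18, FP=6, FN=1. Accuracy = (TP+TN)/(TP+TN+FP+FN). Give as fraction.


Accuracy = (TP + TN) / (TP + TN + FP + FN)
TP + TN = 11 + 18 = 29
Total = 11 + 18 + 6 + 1 = 36
Accuracy = 29 / 36 = 29/36

29/36


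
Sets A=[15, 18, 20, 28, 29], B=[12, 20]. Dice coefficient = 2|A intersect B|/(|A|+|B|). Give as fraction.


A intersect B = [20]
|A intersect B| = 1
|A| = 5, |B| = 2
Dice = 2*1 / (5+2)
= 2 / 7 = 2/7

2/7


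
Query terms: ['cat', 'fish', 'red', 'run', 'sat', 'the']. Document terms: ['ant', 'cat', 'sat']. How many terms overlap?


Query terms: ['cat', 'fish', 'red', 'run', 'sat', 'the']
Document terms: ['ant', 'cat', 'sat']
Common terms: ['cat', 'sat']
Overlap count = 2

2


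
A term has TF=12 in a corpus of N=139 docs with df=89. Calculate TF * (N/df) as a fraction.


TF * (N/df)
= 12 * (139/89)
= 12 * 139/89
= 1668/89

1668/89


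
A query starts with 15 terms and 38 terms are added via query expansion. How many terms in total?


Original terms: 15
Expansion terms: 38
Total = 15 + 38 = 53

53


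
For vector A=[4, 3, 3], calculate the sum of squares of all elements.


|A|^2 = sum of squared components
A[0]^2 = 4^2 = 16
A[1]^2 = 3^2 = 9
A[2]^2 = 3^2 = 9
Sum = 16 + 9 + 9 = 34

34


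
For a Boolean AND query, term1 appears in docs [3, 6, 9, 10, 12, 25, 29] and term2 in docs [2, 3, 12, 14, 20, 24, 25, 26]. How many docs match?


Boolean AND: find intersection of posting lists
term1 docs: [3, 6, 9, 10, 12, 25, 29]
term2 docs: [2, 3, 12, 14, 20, 24, 25, 26]
Intersection: [3, 12, 25]
|intersection| = 3

3


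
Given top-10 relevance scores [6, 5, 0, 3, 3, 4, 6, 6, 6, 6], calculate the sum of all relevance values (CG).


Cumulative Gain = sum of relevance scores
Position 1: rel=6, running sum=6
Position 2: rel=5, running sum=11
Position 3: rel=0, running sum=11
Position 4: rel=3, running sum=14
Position 5: rel=3, running sum=17
Position 6: rel=4, running sum=21
Position 7: rel=6, running sum=27
Position 8: rel=6, running sum=33
Position 9: rel=6, running sum=39
Position 10: rel=6, running sum=45
CG = 45

45


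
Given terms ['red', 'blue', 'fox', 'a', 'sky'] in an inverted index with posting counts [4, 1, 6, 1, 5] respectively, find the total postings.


Summing posting list sizes:
'red': 4 postings
'blue': 1 postings
'fox': 6 postings
'a': 1 postings
'sky': 5 postings
Total = 4 + 1 + 6 + 1 + 5 = 17

17


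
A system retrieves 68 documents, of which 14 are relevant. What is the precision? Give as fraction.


Precision = relevant_retrieved / total_retrieved
= 14 / 68
= 14 / (14 + 54)
= 7/34

7/34


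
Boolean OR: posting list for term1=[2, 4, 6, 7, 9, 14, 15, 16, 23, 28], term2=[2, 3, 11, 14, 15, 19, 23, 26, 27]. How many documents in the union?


Boolean OR: find union of posting lists
term1 docs: [2, 4, 6, 7, 9, 14, 15, 16, 23, 28]
term2 docs: [2, 3, 11, 14, 15, 19, 23, 26, 27]
Union: [2, 3, 4, 6, 7, 9, 11, 14, 15, 16, 19, 23, 26, 27, 28]
|union| = 15

15


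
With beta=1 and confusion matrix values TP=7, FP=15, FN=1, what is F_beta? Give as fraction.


P = TP/(TP+FP) = 7/22 = 7/22
R = TP/(TP+FN) = 7/8 = 7/8
beta^2 = 1^2 = 1
(1 + beta^2) = 2
Numerator = (1+beta^2)*P*R = 49/88
Denominator = beta^2*P + R = 7/22 + 7/8 = 105/88
F_beta = 7/15

7/15


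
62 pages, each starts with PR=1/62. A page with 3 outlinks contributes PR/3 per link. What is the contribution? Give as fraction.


Initial PR = 1/62 = 1/62
Outlinks = 3
Contribution per link = PR / outlinks
= 1/62 / 3
= 1/186

1/186


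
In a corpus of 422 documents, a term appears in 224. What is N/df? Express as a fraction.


IDF ratio = N / df
= 422 / 224
= 211/112

211/112


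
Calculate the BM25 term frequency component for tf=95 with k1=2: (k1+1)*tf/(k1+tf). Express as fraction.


BM25 TF component = (k1+1)*tf / (k1+tf)
k1 = 2, tf = 95
Numerator = (2+1)*95 = 285
Denominator = 2 + 95 = 97
= 285/97 = 285/97

285/97


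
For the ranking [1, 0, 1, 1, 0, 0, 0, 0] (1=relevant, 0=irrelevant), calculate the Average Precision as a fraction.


Computing P@k for each relevant position:
Position 1: relevant, P@1 = 1/1 = 1
Position 2: not relevant
Position 3: relevant, P@3 = 2/3 = 2/3
Position 4: relevant, P@4 = 3/4 = 3/4
Position 5: not relevant
Position 6: not relevant
Position 7: not relevant
Position 8: not relevant
Sum of P@k = 1 + 2/3 + 3/4 = 29/12
AP = 29/12 / 3 = 29/36

29/36


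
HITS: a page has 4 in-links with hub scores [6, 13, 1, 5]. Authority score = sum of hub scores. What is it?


Authority = sum of hub scores of in-linkers
In-link 1: hub score = 6
In-link 2: hub score = 13
In-link 3: hub score = 1
In-link 4: hub score = 5
Authority = 6 + 13 + 1 + 5 = 25

25


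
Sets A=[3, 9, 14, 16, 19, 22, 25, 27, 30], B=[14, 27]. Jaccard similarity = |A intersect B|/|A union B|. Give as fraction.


A intersect B = [14, 27]
|A intersect B| = 2
A union B = [3, 9, 14, 16, 19, 22, 25, 27, 30]
|A union B| = 9
Jaccard = 2/9 = 2/9

2/9


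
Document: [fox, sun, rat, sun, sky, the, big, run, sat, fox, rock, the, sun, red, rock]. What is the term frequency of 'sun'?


Document has 15 words
Scanning for 'sun':
Found at positions: [1, 3, 12]
Count = 3

3


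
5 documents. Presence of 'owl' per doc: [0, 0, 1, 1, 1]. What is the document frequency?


Checking each document for 'owl':
Doc 1: absent
Doc 2: absent
Doc 3: present
Doc 4: present
Doc 5: present
df = sum of presences = 0 + 0 + 1 + 1 + 1 = 3

3


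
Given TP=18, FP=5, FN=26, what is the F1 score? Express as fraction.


F1 = 2 * P * R / (P + R)
P = TP/(TP+FP) = 18/23 = 18/23
R = TP/(TP+FN) = 18/44 = 9/22
2 * P * R = 2 * 18/23 * 9/22 = 162/253
P + R = 18/23 + 9/22 = 603/506
F1 = 162/253 / 603/506 = 36/67

36/67


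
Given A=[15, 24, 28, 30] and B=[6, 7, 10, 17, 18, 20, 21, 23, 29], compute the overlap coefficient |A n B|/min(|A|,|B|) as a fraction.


A intersect B = []
|A intersect B| = 0
min(|A|, |B|) = min(4, 9) = 4
Overlap = 0 / 4 = 0

0


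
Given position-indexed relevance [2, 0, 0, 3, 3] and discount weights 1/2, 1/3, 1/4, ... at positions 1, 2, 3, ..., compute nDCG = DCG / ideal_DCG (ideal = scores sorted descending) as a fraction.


Position discount weights w_i = 1/(i+1) for i=1..5:
Weights = [1/2, 1/3, 1/4, 1/5, 1/6]
Actual relevance: [2, 0, 0, 3, 3]
DCG = 2/2 + 0/3 + 0/4 + 3/5 + 3/6 = 21/10
Ideal relevance (sorted desc): [3, 3, 2, 0, 0]
Ideal DCG = 3/2 + 3/3 + 2/4 + 0/5 + 0/6 = 3
nDCG = DCG / ideal_DCG = 21/10 / 3 = 7/10

7/10


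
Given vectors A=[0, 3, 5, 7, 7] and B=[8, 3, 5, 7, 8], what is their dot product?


Dot product = sum of element-wise products
A[0]*B[0] = 0*8 = 0
A[1]*B[1] = 3*3 = 9
A[2]*B[2] = 5*5 = 25
A[3]*B[3] = 7*7 = 49
A[4]*B[4] = 7*8 = 56
Sum = 0 + 9 + 25 + 49 + 56 = 139

139


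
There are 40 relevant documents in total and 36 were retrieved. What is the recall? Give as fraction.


Recall = retrieved_relevant / total_relevant
= 36 / 40
= 36 / (36 + 4)
= 9/10

9/10


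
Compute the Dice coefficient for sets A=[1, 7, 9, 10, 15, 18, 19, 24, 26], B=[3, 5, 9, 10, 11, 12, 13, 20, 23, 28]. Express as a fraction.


A intersect B = [9, 10]
|A intersect B| = 2
|A| = 9, |B| = 10
Dice = 2*2 / (9+10)
= 4 / 19 = 4/19

4/19


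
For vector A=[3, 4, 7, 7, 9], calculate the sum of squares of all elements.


|A|^2 = sum of squared components
A[0]^2 = 3^2 = 9
A[1]^2 = 4^2 = 16
A[2]^2 = 7^2 = 49
A[3]^2 = 7^2 = 49
A[4]^2 = 9^2 = 81
Sum = 9 + 16 + 49 + 49 + 81 = 204

204


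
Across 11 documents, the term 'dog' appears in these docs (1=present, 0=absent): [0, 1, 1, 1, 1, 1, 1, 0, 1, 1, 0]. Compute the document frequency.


Checking each document for 'dog':
Doc 1: absent
Doc 2: present
Doc 3: present
Doc 4: present
Doc 5: present
Doc 6: present
Doc 7: present
Doc 8: absent
Doc 9: present
Doc 10: present
Doc 11: absent
df = sum of presences = 0 + 1 + 1 + 1 + 1 + 1 + 1 + 0 + 1 + 1 + 0 = 8

8


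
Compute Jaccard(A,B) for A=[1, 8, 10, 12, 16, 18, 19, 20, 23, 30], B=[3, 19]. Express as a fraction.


A intersect B = [19]
|A intersect B| = 1
A union B = [1, 3, 8, 10, 12, 16, 18, 19, 20, 23, 30]
|A union B| = 11
Jaccard = 1/11 = 1/11

1/11
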